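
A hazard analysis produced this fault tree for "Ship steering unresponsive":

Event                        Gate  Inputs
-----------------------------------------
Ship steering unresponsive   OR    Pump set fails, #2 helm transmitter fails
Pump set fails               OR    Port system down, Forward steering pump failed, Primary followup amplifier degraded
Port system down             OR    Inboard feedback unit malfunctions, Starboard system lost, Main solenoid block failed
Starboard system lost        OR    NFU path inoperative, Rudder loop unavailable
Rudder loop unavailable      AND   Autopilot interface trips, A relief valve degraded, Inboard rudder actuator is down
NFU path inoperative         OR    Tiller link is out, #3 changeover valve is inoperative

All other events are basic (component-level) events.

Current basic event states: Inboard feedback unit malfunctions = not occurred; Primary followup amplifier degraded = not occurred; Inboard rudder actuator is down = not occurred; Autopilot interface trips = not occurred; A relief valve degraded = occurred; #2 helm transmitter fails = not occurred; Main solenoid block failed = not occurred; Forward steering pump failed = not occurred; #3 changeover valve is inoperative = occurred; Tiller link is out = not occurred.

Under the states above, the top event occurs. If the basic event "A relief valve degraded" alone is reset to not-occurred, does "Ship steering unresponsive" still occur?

Yes

Counterfactual: set "A relief valve degraded" to not occurred.
NFU path inoperative [OR]: Tiller link is out=not, #3 changeover valve is inoperative=occurs → at least one input occurs → occurs.
Rudder loop unavailable [AND]: Autopilot interface trips=not, A relief valve degraded=not, Inboard rudder actuator is down=not → not all inputs occur → does not occur.
Starboard system lost [OR]: NFU path inoperative=occurs, Rudder loop unavailable=not → at least one input occurs → occurs.
Port system down [OR]: Inboard feedback unit malfunctions=not, Starboard system lost=occurs, Main solenoid block failed=not → at least one input occurs → occurs.
Pump set fails [OR]: Port system down=occurs, Forward steering pump failed=not, Primary followup amplifier degraded=not → at least one input occurs → occurs.
Ship steering unresponsive [OR]: Pump set fails=occurs, #2 helm transmitter fails=not → at least one input occurs → occurs.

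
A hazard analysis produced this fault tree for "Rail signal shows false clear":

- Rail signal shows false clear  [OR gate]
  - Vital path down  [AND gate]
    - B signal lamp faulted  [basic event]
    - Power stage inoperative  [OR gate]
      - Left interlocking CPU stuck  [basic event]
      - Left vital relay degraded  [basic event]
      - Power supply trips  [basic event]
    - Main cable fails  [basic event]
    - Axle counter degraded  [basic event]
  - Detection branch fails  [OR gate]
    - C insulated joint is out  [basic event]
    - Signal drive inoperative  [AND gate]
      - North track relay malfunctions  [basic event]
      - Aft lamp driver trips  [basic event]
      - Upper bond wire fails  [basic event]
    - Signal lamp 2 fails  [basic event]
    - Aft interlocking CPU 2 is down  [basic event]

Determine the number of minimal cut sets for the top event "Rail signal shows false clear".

Power stage inoperative [OR]: union of children's cut sets → 3 cut set(s).
Vital path down [AND]: one cut set from each child combined → 1 × 3 × 1 × 1 = 3 cut set(s).
Signal drive inoperative [AND]: one cut set from each child combined → 1 × 1 × 1 = 1 cut set(s).
Detection branch fails [OR]: union of children's cut sets → 4 cut set(s).
Rail signal shows false clear [OR]: union of children's cut sets → 7 cut set(s).
Minimal cut sets: {Axle counter degraded, B signal lamp faulted, Left interlocking CPU stuck, Main cable fails}; {Axle counter degraded, B signal lamp faulted, Left vital relay degraded, Main cable fails}; {Axle counter degraded, B signal lamp faulted, Main cable fails, Power supply trips}; {C insulated joint is out}; {Aft lamp driver trips, North track relay malfunctions, Upper bond wire fails}; {Signal lamp 2 fails}; {Aft interlocking CPU 2 is down}.

7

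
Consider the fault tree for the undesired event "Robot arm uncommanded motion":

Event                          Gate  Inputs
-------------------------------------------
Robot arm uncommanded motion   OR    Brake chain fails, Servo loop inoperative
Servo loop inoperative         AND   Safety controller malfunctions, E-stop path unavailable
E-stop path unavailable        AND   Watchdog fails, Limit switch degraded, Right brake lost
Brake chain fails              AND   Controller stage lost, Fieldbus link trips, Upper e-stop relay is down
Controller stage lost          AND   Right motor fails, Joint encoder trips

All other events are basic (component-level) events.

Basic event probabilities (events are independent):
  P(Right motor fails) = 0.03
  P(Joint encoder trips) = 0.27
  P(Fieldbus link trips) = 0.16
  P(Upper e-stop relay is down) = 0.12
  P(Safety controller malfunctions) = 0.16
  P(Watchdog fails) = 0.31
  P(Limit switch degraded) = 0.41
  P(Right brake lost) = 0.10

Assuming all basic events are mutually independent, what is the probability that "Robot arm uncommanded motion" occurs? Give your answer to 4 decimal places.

P(Controller stage lost) [AND] = 0.03 × 0.27 = 0.008100
P(Brake chain fails) [AND] = 0.008100 × 0.16 × 0.12 = 0.000156
P(E-stop path unavailable) [AND] = 0.31 × 0.41 × 0.10 = 0.012710
P(Servo loop inoperative) [AND] = 0.16 × 0.012710 = 0.002034
P(Robot arm uncommanded motion) [OR] = 1 − (1−0.000156) × (1−0.002034) = 0.002190
Rounded to 4 decimal places: P(Robot arm uncommanded motion) ≈ 0.0022.

0.0022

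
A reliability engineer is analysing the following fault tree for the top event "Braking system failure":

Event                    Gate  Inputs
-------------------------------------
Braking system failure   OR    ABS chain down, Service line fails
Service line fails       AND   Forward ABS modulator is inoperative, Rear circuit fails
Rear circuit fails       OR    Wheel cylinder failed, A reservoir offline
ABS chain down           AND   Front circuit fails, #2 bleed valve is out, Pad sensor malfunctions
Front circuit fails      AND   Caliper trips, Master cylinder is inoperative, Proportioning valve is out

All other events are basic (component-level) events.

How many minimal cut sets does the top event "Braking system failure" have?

3

Front circuit fails [AND]: one cut set from each child combined → 1 × 1 × 1 = 1 cut set(s).
ABS chain down [AND]: one cut set from each child combined → 1 × 1 × 1 = 1 cut set(s).
Rear circuit fails [OR]: union of children's cut sets → 2 cut set(s).
Service line fails [AND]: one cut set from each child combined → 1 × 2 = 2 cut set(s).
Braking system failure [OR]: union of children's cut sets → 3 cut set(s).
Minimal cut sets: {#2 bleed valve is out, Caliper trips, Master cylinder is inoperative, Pad sensor malfunctions, Proportioning valve is out}; {Forward ABS modulator is inoperative, Wheel cylinder failed}; {A reservoir offline, Forward ABS modulator is inoperative}.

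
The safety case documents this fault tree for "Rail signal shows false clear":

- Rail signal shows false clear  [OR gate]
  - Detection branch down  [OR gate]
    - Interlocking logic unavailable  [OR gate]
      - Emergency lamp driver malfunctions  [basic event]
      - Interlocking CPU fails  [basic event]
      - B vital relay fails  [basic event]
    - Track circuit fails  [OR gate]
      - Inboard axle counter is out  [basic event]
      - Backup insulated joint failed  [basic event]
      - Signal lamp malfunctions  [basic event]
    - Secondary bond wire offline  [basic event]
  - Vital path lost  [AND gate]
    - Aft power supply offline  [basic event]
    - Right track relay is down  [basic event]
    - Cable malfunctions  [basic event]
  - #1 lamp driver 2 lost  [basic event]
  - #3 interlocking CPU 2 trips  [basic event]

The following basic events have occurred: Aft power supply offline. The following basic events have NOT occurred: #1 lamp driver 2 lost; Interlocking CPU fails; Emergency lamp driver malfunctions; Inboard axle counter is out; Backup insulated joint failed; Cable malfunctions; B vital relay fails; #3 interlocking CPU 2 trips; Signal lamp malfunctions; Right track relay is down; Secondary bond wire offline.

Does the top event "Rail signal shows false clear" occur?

Interlocking logic unavailable [OR]: Emergency lamp driver malfunctions=not, Interlocking CPU fails=not, B vital relay fails=not → no input occurs → does not occur.
Track circuit fails [OR]: Inboard axle counter is out=not, Backup insulated joint failed=not, Signal lamp malfunctions=not → no input occurs → does not occur.
Detection branch down [OR]: Interlocking logic unavailable=not, Track circuit fails=not, Secondary bond wire offline=not → no input occurs → does not occur.
Vital path lost [AND]: Aft power supply offline=occurs, Right track relay is down=not, Cable malfunctions=not → not all inputs occur → does not occur.
Rail signal shows false clear [OR]: Detection branch down=not, Vital path lost=not, #1 lamp driver 2 lost=not, #3 interlocking CPU 2 trips=not → no input occurs → does not occur.

No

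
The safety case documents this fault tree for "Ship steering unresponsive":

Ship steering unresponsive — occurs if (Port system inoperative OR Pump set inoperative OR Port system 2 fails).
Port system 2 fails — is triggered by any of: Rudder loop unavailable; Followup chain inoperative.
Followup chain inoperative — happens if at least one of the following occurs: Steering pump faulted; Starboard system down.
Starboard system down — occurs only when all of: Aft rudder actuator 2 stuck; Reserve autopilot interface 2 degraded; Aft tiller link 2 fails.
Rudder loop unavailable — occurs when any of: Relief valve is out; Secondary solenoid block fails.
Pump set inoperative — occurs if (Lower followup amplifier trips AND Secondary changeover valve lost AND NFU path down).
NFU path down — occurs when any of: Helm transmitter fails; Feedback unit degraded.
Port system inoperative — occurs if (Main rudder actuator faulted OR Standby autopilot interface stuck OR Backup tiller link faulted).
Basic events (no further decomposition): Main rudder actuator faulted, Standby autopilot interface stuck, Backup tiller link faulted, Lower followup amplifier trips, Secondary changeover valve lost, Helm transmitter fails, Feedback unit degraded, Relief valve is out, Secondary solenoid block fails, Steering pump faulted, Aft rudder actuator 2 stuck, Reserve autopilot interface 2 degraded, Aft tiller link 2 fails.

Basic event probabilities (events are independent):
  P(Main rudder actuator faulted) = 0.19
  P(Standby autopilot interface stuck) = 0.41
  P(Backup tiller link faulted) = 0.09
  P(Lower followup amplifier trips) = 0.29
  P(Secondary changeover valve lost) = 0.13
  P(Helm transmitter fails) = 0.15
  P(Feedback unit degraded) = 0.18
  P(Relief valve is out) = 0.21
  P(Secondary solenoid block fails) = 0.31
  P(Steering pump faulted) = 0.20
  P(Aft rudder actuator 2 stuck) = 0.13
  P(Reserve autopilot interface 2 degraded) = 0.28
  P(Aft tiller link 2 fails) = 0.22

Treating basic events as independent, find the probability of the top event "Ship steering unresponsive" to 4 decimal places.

P(Port system inoperative) [OR] = 1 − (1−0.19) × (1−0.41) × (1−0.09) = 0.565111
P(NFU path down) [OR] = 1 − (1−0.15) × (1−0.18) = 0.303000
P(Pump set inoperative) [AND] = 0.29 × 0.13 × 0.303000 = 0.011423
P(Rudder loop unavailable) [OR] = 1 − (1−0.21) × (1−0.31) = 0.454900
P(Starboard system down) [AND] = 0.13 × 0.28 × 0.22 = 0.008008
P(Followup chain inoperative) [OR] = 1 − (1−0.20) × (1−0.008008) = 0.206406
P(Port system 2 fails) [OR] = 1 − (1−0.454900) × (1−0.206406) = 0.567412
P(Ship steering unresponsive) [OR] = 1 − (1−0.565111) × (1−0.011423) × (1−0.567412) = 0.814021
Rounded to 4 decimal places: P(Ship steering unresponsive) ≈ 0.8140.

0.8140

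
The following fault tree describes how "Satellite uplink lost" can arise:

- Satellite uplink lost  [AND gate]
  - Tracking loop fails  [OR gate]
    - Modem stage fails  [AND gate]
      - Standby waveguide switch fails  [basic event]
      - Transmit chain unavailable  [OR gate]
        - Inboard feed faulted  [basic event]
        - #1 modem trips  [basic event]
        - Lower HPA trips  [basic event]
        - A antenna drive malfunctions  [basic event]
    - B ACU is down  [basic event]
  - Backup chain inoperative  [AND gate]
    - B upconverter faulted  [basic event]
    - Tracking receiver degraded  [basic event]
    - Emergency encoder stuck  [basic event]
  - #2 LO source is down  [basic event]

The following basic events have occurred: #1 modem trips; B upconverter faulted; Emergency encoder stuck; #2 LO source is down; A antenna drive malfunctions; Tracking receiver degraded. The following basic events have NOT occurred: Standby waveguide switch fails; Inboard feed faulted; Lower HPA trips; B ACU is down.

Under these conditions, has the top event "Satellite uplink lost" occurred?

No

Transmit chain unavailable [OR]: Inboard feed faulted=not, #1 modem trips=occurs, Lower HPA trips=not, A antenna drive malfunctions=occurs → at least one input occurs → occurs.
Modem stage fails [AND]: Standby waveguide switch fails=not, Transmit chain unavailable=occurs → not all inputs occur → does not occur.
Tracking loop fails [OR]: Modem stage fails=not, B ACU is down=not → no input occurs → does not occur.
Backup chain inoperative [AND]: B upconverter faulted=occurs, Tracking receiver degraded=occurs, Emergency encoder stuck=occurs → all inputs occur → occurs.
Satellite uplink lost [AND]: Tracking loop fails=not, Backup chain inoperative=occurs, #2 LO source is down=occurs → not all inputs occur → does not occur.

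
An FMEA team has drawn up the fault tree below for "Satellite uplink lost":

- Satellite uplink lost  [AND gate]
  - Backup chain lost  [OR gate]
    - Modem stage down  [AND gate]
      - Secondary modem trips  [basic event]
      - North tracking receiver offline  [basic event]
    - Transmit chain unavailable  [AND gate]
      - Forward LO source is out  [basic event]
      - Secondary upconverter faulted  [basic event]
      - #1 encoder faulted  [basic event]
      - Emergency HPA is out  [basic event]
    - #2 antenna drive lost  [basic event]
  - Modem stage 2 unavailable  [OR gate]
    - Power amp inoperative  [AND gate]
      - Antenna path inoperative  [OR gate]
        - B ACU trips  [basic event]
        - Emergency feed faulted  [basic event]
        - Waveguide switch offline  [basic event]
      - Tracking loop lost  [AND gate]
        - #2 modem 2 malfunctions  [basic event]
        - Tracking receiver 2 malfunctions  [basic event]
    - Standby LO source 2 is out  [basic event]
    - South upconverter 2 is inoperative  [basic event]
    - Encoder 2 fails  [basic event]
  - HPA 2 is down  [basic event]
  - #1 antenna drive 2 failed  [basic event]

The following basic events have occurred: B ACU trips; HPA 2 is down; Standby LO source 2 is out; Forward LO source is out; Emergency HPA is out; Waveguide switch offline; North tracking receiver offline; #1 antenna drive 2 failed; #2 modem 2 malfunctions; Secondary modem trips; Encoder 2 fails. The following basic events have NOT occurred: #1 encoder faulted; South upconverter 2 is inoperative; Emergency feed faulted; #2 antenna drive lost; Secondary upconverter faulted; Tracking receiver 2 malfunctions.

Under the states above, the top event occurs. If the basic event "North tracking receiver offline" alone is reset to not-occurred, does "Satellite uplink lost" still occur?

Counterfactual: set "North tracking receiver offline" to not occurred.
Modem stage down [AND]: Secondary modem trips=occurs, North tracking receiver offline=not → not all inputs occur → does not occur.
Transmit chain unavailable [AND]: Forward LO source is out=occurs, Secondary upconverter faulted=not, #1 encoder faulted=not, Emergency HPA is out=occurs → not all inputs occur → does not occur.
Backup chain lost [OR]: Modem stage down=not, Transmit chain unavailable=not, #2 antenna drive lost=not → no input occurs → does not occur.
Antenna path inoperative [OR]: B ACU trips=occurs, Emergency feed faulted=not, Waveguide switch offline=occurs → at least one input occurs → occurs.
Tracking loop lost [AND]: #2 modem 2 malfunctions=occurs, Tracking receiver 2 malfunctions=not → not all inputs occur → does not occur.
Power amp inoperative [AND]: Antenna path inoperative=occurs, Tracking loop lost=not → not all inputs occur → does not occur.
Modem stage 2 unavailable [OR]: Power amp inoperative=not, Standby LO source 2 is out=occurs, South upconverter 2 is inoperative=not, Encoder 2 fails=occurs → at least one input occurs → occurs.
Satellite uplink lost [AND]: Backup chain lost=not, Modem stage 2 unavailable=occurs, HPA 2 is down=occurs, #1 antenna drive 2 failed=occurs → not all inputs occur → does not occur.

No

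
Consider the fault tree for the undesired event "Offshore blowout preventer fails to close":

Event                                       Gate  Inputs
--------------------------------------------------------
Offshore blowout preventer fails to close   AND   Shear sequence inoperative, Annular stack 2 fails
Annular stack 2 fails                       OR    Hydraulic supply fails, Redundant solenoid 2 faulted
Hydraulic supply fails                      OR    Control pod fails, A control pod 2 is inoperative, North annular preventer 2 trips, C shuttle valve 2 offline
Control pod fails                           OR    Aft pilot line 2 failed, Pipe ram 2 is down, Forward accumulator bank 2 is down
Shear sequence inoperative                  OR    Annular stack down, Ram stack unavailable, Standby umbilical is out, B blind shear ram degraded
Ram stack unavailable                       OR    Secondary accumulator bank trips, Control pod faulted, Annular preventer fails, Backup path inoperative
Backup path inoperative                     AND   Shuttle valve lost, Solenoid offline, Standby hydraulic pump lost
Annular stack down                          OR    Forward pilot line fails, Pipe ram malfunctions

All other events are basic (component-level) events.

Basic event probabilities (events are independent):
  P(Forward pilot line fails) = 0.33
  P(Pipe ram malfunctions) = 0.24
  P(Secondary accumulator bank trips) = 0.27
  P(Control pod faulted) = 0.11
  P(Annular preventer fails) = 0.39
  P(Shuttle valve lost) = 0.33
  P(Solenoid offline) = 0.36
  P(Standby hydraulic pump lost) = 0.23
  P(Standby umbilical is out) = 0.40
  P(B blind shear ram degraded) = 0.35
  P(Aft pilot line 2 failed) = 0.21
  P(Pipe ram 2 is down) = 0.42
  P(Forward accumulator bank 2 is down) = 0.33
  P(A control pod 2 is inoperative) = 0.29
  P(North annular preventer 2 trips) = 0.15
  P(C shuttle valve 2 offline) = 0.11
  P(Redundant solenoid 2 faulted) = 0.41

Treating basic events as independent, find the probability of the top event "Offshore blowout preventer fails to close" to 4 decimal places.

P(Annular stack down) [OR] = 1 − (1−0.33) × (1−0.24) = 0.490800
P(Backup path inoperative) [AND] = 0.33 × 0.36 × 0.23 = 0.027324
P(Ram stack unavailable) [OR] = 1 − (1−0.27) × (1−0.11) × (1−0.39) × (1−0.027324) = 0.614512
P(Shear sequence inoperative) [OR] = 1 − (1−0.490800) × (1−0.614512) × (1−0.40) × (1−0.35) = 0.923447
P(Control pod fails) [OR] = 1 − (1−0.21) × (1−0.42) × (1−0.33) = 0.693006
P(Hydraulic supply fails) [OR] = 1 − (1−0.693006) × (1−0.29) × (1−0.15) × (1−0.11) = 0.835109
P(Annular stack 2 fails) [OR] = 1 − (1−0.835109) × (1−0.41) = 0.902714
P(Offshore blowout preventer fails to close) [AND] = 0.923447 × 0.902714 = 0.833609
Rounded to 4 decimal places: P(Offshore blowout preventer fails to close) ≈ 0.8336.

0.8336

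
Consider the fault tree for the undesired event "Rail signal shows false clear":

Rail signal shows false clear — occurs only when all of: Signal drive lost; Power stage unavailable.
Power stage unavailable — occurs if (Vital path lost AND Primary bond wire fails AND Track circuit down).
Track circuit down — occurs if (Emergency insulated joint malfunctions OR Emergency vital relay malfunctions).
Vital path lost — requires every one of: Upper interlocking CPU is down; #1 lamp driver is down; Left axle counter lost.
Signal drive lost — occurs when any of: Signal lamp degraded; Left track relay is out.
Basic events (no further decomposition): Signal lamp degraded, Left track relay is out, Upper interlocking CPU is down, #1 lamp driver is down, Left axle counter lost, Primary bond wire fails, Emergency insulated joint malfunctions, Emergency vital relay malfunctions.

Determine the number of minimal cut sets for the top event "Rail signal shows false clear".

Signal drive lost [OR]: union of children's cut sets → 2 cut set(s).
Vital path lost [AND]: one cut set from each child combined → 1 × 1 × 1 = 1 cut set(s).
Track circuit down [OR]: union of children's cut sets → 2 cut set(s).
Power stage unavailable [AND]: one cut set from each child combined → 1 × 1 × 2 = 2 cut set(s).
Rail signal shows false clear [AND]: one cut set from each child combined → 2 × 2 = 4 cut set(s).
Minimal cut sets: {#1 lamp driver is down, Emergency insulated joint malfunctions, Left axle counter lost, Primary bond wire fails, Signal lamp degraded, Upper interlocking CPU is down}; {#1 lamp driver is down, Emergency vital relay malfunctions, Left axle counter lost, Primary bond wire fails, Signal lamp degraded, Upper interlocking CPU is down}; {#1 lamp driver is down, Emergency insulated joint malfunctions, Left axle counter lost, Left track relay is out, Primary bond wire fails, Upper interlocking CPU is down}; {#1 lamp driver is down, Emergency vital relay malfunctions, Left axle counter lost, Left track relay is out, Primary bond wire fails, Upper interlocking CPU is down}.

4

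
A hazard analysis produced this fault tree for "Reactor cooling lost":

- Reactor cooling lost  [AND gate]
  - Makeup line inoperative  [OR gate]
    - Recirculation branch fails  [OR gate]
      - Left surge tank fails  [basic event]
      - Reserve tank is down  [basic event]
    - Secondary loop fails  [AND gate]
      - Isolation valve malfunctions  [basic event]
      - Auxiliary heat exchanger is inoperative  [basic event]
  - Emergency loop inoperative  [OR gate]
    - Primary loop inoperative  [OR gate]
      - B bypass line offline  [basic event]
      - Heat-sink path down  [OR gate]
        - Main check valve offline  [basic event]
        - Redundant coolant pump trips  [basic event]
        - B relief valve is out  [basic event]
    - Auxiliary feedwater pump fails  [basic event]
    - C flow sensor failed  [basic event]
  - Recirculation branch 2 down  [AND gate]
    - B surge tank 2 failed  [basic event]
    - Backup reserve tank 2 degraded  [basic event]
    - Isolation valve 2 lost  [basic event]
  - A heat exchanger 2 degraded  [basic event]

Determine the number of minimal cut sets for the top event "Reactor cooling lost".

18

Recirculation branch fails [OR]: union of children's cut sets → 2 cut set(s).
Secondary loop fails [AND]: one cut set from each child combined → 1 × 1 = 1 cut set(s).
Makeup line inoperative [OR]: union of children's cut sets → 3 cut set(s).
Heat-sink path down [OR]: union of children's cut sets → 3 cut set(s).
Primary loop inoperative [OR]: union of children's cut sets → 4 cut set(s).
Emergency loop inoperative [OR]: union of children's cut sets → 6 cut set(s).
Recirculation branch 2 down [AND]: one cut set from each child combined → 1 × 1 × 1 = 1 cut set(s).
Reactor cooling lost [AND]: one cut set from each child combined → 3 × 6 × 1 × 1 = 18 cut set(s).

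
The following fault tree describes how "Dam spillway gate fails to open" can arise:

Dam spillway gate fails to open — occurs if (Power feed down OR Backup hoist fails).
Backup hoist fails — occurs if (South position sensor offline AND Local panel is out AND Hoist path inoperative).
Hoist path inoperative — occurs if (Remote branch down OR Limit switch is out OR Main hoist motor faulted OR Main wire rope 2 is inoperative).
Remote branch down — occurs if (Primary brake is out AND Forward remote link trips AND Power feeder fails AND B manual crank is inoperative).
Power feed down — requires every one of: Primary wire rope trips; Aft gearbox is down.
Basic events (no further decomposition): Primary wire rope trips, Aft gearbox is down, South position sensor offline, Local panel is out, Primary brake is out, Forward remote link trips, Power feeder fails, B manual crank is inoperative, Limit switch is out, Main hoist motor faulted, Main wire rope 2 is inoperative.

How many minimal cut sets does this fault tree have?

5

Power feed down [AND]: one cut set from each child combined → 1 × 1 = 1 cut set(s).
Remote branch down [AND]: one cut set from each child combined → 1 × 1 × 1 × 1 = 1 cut set(s).
Hoist path inoperative [OR]: union of children's cut sets → 4 cut set(s).
Backup hoist fails [AND]: one cut set from each child combined → 1 × 1 × 4 = 4 cut set(s).
Dam spillway gate fails to open [OR]: union of children's cut sets → 5 cut set(s).
Minimal cut sets: {Aft gearbox is down, Primary wire rope trips}; {B manual crank is inoperative, Forward remote link trips, Local panel is out, Power feeder fails, Primary brake is out, South position sensor offline}; {Limit switch is out, Local panel is out, South position sensor offline}; {Local panel is out, Main hoist motor faulted, South position sensor offline}; {Local panel is out, Main wire rope 2 is inoperative, South position sensor offline}.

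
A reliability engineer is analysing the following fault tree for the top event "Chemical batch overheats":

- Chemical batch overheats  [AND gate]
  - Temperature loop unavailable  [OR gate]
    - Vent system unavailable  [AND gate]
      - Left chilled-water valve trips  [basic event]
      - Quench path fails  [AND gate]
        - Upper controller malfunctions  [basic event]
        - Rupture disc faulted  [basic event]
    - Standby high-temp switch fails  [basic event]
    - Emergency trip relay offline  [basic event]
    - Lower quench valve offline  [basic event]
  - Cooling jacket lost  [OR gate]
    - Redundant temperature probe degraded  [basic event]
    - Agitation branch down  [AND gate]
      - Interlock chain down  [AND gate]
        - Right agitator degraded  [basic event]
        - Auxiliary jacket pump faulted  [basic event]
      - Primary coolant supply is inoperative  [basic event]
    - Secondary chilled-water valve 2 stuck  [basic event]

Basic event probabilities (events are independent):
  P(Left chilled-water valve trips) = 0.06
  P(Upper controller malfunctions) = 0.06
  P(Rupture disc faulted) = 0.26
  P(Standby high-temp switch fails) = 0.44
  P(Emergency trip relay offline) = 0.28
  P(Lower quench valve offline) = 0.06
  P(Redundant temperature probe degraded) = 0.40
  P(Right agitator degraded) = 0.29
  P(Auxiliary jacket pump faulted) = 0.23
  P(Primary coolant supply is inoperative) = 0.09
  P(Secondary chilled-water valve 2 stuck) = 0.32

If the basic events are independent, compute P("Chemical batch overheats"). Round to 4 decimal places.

P(Quench path fails) [AND] = 0.06 × 0.26 = 0.015600
P(Vent system unavailable) [AND] = 0.06 × 0.015600 = 0.000936
P(Temperature loop unavailable) [OR] = 1 − (1−0.000936) × (1−0.44) × (1−0.28) × (1−0.06) = 0.621347
P(Interlock chain down) [AND] = 0.29 × 0.23 = 0.066700
P(Agitation branch down) [AND] = 0.066700 × 0.09 = 0.006003
P(Cooling jacket lost) [OR] = 1 − (1−0.40) × (1−0.006003) × (1−0.32) = 0.594449
P(Chemical batch overheats) [AND] = 0.621347 × 0.594449 = 0.369359
Rounded to 4 decimal places: P(Chemical batch overheats) ≈ 0.3694.

0.3694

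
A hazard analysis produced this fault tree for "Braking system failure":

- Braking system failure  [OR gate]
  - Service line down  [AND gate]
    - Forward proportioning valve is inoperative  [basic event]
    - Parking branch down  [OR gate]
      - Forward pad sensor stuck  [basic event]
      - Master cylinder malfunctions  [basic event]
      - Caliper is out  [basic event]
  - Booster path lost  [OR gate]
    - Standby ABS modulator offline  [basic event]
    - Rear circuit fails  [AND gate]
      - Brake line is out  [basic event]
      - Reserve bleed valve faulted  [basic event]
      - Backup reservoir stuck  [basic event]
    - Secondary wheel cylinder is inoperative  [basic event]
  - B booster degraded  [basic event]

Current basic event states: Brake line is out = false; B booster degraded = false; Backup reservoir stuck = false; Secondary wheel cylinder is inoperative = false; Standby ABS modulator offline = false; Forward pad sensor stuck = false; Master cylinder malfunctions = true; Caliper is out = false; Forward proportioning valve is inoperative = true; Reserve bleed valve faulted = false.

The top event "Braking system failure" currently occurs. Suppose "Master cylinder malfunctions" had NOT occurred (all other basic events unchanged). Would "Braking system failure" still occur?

Counterfactual: set "Master cylinder malfunctions" to not occurred.
Parking branch down [OR]: Forward pad sensor stuck=not, Master cylinder malfunctions=not, Caliper is out=not → no input occurs → does not occur.
Service line down [AND]: Forward proportioning valve is inoperative=occurs, Parking branch down=not → not all inputs occur → does not occur.
Rear circuit fails [AND]: Brake line is out=not, Reserve bleed valve faulted=not, Backup reservoir stuck=not → not all inputs occur → does not occur.
Booster path lost [OR]: Standby ABS modulator offline=not, Rear circuit fails=not, Secondary wheel cylinder is inoperative=not → no input occurs → does not occur.
Braking system failure [OR]: Service line down=not, Booster path lost=not, B booster degraded=not → no input occurs → does not occur.

No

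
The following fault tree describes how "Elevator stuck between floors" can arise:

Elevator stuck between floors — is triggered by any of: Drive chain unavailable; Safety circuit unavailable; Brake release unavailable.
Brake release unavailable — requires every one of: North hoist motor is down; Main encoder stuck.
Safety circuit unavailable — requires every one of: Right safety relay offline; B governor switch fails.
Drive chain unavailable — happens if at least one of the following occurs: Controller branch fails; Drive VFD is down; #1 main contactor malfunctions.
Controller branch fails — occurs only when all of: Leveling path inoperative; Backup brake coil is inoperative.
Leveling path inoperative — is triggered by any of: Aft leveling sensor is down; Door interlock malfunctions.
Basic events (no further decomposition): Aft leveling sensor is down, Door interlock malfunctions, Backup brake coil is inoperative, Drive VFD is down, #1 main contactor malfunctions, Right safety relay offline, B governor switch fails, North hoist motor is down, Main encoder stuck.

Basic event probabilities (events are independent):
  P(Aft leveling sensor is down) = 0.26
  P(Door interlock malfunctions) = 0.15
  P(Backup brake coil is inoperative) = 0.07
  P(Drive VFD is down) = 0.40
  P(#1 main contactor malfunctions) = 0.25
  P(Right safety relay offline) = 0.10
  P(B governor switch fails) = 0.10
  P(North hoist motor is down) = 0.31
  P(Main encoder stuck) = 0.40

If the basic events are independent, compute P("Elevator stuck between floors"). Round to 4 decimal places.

0.6199

P(Leveling path inoperative) [OR] = 1 − (1−0.26) × (1−0.15) = 0.371000
P(Controller branch fails) [AND] = 0.371000 × 0.07 = 0.025970
P(Drive chain unavailable) [OR] = 1 − (1−0.025970) × (1−0.40) × (1−0.25) = 0.561687
P(Safety circuit unavailable) [AND] = 0.10 × 0.10 = 0.010000
P(Brake release unavailable) [AND] = 0.31 × 0.40 = 0.124000
P(Elevator stuck between floors) [OR] = 1 − (1−0.561687) × (1−0.010000) × (1−0.124000) = 0.619877
Rounded to 4 decimal places: P(Elevator stuck between floors) ≈ 0.6199.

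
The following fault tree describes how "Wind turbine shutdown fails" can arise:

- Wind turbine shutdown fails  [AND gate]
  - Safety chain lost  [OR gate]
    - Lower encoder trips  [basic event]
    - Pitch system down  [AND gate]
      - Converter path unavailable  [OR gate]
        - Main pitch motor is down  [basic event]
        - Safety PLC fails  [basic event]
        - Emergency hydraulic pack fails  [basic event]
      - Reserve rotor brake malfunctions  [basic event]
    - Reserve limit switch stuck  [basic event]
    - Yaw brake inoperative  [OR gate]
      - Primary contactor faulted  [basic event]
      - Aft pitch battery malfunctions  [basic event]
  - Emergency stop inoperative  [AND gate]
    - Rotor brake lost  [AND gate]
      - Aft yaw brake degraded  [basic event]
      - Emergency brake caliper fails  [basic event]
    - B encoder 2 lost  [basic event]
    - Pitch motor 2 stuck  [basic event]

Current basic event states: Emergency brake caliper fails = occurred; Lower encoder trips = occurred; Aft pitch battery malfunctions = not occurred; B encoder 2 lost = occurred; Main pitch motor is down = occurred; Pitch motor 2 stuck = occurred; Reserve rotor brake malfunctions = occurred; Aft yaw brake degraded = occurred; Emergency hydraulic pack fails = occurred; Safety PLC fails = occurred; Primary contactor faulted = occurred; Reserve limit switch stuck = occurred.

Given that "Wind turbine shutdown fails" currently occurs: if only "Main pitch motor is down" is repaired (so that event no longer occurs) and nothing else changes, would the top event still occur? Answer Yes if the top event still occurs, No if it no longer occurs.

Yes

Counterfactual: set "Main pitch motor is down" to not occurred.
Converter path unavailable [OR]: Main pitch motor is down=not, Safety PLC fails=occurs, Emergency hydraulic pack fails=occurs → at least one input occurs → occurs.
Pitch system down [AND]: Converter path unavailable=occurs, Reserve rotor brake malfunctions=occurs → all inputs occur → occurs.
Yaw brake inoperative [OR]: Primary contactor faulted=occurs, Aft pitch battery malfunctions=not → at least one input occurs → occurs.
Safety chain lost [OR]: Lower encoder trips=occurs, Pitch system down=occurs, Reserve limit switch stuck=occurs, Yaw brake inoperative=occurs → at least one input occurs → occurs.
Rotor brake lost [AND]: Aft yaw brake degraded=occurs, Emergency brake caliper fails=occurs → all inputs occur → occurs.
Emergency stop inoperative [AND]: Rotor brake lost=occurs, B encoder 2 lost=occurs, Pitch motor 2 stuck=occurs → all inputs occur → occurs.
Wind turbine shutdown fails [AND]: Safety chain lost=occurs, Emergency stop inoperative=occurs → all inputs occur → occurs.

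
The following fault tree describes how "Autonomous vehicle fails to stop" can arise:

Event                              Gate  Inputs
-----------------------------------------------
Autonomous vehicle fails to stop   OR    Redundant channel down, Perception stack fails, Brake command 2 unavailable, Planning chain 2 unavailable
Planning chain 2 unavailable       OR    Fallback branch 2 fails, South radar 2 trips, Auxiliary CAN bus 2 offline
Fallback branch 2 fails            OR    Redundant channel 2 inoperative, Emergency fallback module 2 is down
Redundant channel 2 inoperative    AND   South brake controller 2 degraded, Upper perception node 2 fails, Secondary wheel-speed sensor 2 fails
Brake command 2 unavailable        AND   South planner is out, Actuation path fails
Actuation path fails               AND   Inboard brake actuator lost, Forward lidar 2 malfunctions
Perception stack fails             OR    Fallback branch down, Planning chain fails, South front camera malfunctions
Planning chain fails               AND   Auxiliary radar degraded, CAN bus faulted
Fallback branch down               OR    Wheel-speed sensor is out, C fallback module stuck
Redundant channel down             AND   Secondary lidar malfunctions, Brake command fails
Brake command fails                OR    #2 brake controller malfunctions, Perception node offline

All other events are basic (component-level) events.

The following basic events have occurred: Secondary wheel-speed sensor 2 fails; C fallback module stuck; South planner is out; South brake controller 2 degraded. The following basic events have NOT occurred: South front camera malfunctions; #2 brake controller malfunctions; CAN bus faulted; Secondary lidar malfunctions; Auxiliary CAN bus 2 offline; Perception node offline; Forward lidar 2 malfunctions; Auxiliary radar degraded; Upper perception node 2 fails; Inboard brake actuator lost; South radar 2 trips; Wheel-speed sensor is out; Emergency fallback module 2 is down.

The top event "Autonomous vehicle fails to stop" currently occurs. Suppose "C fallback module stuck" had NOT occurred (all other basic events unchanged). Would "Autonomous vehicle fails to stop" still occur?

Counterfactual: set "C fallback module stuck" to not occurred.
Brake command fails [OR]: #2 brake controller malfunctions=not, Perception node offline=not → no input occurs → does not occur.
Redundant channel down [AND]: Secondary lidar malfunctions=not, Brake command fails=not → not all inputs occur → does not occur.
Fallback branch down [OR]: Wheel-speed sensor is out=not, C fallback module stuck=not → no input occurs → does not occur.
Planning chain fails [AND]: Auxiliary radar degraded=not, CAN bus faulted=not → not all inputs occur → does not occur.
Perception stack fails [OR]: Fallback branch down=not, Planning chain fails=not, South front camera malfunctions=not → no input occurs → does not occur.
Actuation path fails [AND]: Inboard brake actuator lost=not, Forward lidar 2 malfunctions=not → not all inputs occur → does not occur.
Brake command 2 unavailable [AND]: South planner is out=occurs, Actuation path fails=not → not all inputs occur → does not occur.
Redundant channel 2 inoperative [AND]: South brake controller 2 degraded=occurs, Upper perception node 2 fails=not, Secondary wheel-speed sensor 2 fails=occurs → not all inputs occur → does not occur.
Fallback branch 2 fails [OR]: Redundant channel 2 inoperative=not, Emergency fallback module 2 is down=not → no input occurs → does not occur.
Planning chain 2 unavailable [OR]: Fallback branch 2 fails=not, South radar 2 trips=not, Auxiliary CAN bus 2 offline=not → no input occurs → does not occur.
Autonomous vehicle fails to stop [OR]: Redundant channel down=not, Perception stack fails=not, Brake command 2 unavailable=not, Planning chain 2 unavailable=not → no input occurs → does not occur.

No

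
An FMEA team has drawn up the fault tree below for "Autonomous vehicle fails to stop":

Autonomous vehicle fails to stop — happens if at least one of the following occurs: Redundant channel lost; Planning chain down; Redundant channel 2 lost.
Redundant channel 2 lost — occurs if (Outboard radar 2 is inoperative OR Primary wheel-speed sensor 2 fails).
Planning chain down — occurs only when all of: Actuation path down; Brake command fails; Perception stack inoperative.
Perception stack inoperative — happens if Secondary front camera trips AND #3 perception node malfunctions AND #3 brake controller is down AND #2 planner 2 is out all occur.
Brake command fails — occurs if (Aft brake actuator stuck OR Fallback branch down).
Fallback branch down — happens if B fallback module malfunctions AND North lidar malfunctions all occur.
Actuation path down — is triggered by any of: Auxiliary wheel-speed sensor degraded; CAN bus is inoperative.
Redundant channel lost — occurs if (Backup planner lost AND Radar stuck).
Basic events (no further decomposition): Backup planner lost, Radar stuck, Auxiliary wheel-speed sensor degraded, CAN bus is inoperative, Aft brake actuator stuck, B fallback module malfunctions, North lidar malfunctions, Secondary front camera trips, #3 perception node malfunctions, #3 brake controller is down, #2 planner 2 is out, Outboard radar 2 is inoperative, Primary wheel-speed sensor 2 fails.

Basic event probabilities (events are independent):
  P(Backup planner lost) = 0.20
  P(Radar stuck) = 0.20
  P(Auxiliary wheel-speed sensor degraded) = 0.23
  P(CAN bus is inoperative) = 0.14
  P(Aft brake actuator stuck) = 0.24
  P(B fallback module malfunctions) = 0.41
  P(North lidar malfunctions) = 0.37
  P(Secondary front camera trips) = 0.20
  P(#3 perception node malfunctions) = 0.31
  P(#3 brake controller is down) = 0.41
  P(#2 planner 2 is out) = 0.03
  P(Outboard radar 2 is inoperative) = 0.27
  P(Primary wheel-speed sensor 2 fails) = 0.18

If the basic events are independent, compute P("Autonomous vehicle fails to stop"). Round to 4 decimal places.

0.4254

P(Redundant channel lost) [AND] = 0.20 × 0.20 = 0.040000
P(Actuation path down) [OR] = 1 − (1−0.23) × (1−0.14) = 0.337800
P(Fallback branch down) [AND] = 0.41 × 0.37 = 0.151700
P(Brake command fails) [OR] = 1 − (1−0.24) × (1−0.151700) = 0.355292
P(Perception stack inoperative) [AND] = 0.20 × 0.31 × 0.41 × 0.03 = 0.000763
P(Planning chain down) [AND] = 0.337800 × 0.355292 × 0.000763 = 0.000092
P(Redundant channel 2 lost) [OR] = 1 − (1−0.27) × (1−0.18) = 0.401400
P(Autonomous vehicle fails to stop) [OR] = 1 − (1−0.040000) × (1−0.000092) × (1−0.401400) = 0.425397
Rounded to 4 decimal places: P(Autonomous vehicle fails to stop) ≈ 0.4254.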